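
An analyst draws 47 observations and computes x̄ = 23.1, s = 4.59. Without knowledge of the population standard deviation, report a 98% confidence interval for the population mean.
(21.49, 24.71)

t-interval (σ unknown):
df = n - 1 = 46
t* = 2.410 for 98% confidence

Margin of error = t* · s/√n = 2.410 · 4.59/√47 = 1.61

CI: (21.49, 24.71)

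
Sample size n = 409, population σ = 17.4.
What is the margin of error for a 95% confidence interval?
Margin of error = 1.69

Margin of error = z* · σ/√n
= 1.960 · 17.4/√409
= 1.960 · 17.4/20.2237
= 1.69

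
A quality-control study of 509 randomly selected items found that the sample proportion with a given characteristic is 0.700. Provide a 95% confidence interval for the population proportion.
(0.660, 0.740)

Proportion CI:
SE = √(p̂(1-p̂)/n) = √(0.700 · 0.300 / 509) = 0.02031

z* = 1.960
Margin = z* · SE = 1.960 · 0.02031 = 0.0398

CI: 0.700 ± 0.0398 = (0.660, 0.740)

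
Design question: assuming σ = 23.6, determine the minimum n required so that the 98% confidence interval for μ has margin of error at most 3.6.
n ≥ 233

For margin E ≤ 3.6:
n ≥ (z* · σ / E)²
n ≥ (2.326 · 23.6 / 3.6)²
n ≥ 232.51

Minimum n = 233 (rounding up)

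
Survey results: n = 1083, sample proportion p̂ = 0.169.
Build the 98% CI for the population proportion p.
(0.143, 0.195)

Proportion CI:
SE = √(p̂(1-p̂)/n) = √(0.169 · 0.831 / 1083) = 0.01139

z* = 2.326
Margin = z* · SE = 2.326 · 0.01139 = 0.0265

CI: 0.169 ± 0.0265 = (0.143, 0.195)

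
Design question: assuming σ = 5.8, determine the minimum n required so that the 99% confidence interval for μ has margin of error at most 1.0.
n ≥ 224

For margin E ≤ 1.0:
n ≥ (z* · σ / E)²
n ≥ (2.576 · 5.8 / 1.0)²
n ≥ 223.23

Minimum n = 224 (rounding up)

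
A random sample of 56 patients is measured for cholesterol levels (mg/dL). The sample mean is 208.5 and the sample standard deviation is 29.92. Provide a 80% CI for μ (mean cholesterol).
(203.31, 213.69)

t-interval (σ unknown):
df = n - 1 = 55
t* = 1.297 for 80% confidence

Margin of error = t* · s/√n = 1.297 · 29.92/√56 = 5.19

CI: (203.31, 213.69)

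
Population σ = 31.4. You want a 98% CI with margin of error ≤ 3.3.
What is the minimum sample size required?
n ≥ 490

For margin E ≤ 3.3:
n ≥ (z* · σ / E)²
n ≥ (2.326 · 31.4 / 3.3)²
n ≥ 489.84

Minimum n = 490 (rounding up)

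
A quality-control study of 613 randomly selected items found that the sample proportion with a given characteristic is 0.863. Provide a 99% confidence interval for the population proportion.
(0.827, 0.899)

Proportion CI:
SE = √(p̂(1-p̂)/n) = √(0.863 · 0.137 / 613) = 0.01389

z* = 2.576
Margin = z* · SE = 2.576 · 0.01389 = 0.0358

CI: 0.863 ± 0.0358 = (0.827, 0.899)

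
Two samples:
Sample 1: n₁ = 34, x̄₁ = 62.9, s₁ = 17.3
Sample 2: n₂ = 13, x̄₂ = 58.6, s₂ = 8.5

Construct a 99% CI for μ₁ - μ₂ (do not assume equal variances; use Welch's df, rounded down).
(-5.94, 14.54)

Difference: x̄₁ - x̄₂ = 4.30
SE = √(s₁²/n₁ + s₂²/n₂) = √(17.3²/34 + 8.5²/13) = 3.7895
df = 41.90 → 41 (Welch–Satterthwaite, rounded down)
t* = 2.701

CI: 4.30 ± 2.701 · 3.7895 = 4.30 ± 10.24 = (-5.94, 14.54)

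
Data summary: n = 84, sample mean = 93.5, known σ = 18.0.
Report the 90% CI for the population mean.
(90.27, 96.73)

z-interval (σ known):
z* = 1.645 for 90% confidence

Margin of error = z* · σ/√n = 1.645 · 18.0/√84 = 3.23

CI: (93.5 - 3.23, 93.5 + 3.23) = (90.27, 96.73)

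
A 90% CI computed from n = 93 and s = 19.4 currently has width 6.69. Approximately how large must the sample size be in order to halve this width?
n ≈ 372

CI width ∝ 1/√n
To reduce width by factor 2, need √n to grow by 2 → need 2² = 4 times as many samples.

Current: n = 93, width = 6.69
New: n = 372, width ≈ 3.32

Width reduced by factor of 6.69/3.32 = 2.02.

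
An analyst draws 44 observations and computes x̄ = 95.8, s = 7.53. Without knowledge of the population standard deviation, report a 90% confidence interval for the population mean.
(93.89, 97.71)

t-interval (σ unknown):
df = n - 1 = 43
t* = 1.681 for 90% confidence

Margin of error = t* · s/√n = 1.681 · 7.53/√44 = 1.91

CI: (93.89, 97.71)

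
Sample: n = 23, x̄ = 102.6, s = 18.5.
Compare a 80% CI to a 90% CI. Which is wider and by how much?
90% CI is wider by 3.06

df = 22
80% CI: t* = 1.321, (97.50, 107.70), width = 2 · t* · s/√n = 10.19
90% CI: t* = 1.717, (95.98, 109.22), width = 2 · t* · s/√n = 13.25

The 90% CI is wider by 13.25 - 10.19 = 3.06.
Higher confidence requires a wider interval.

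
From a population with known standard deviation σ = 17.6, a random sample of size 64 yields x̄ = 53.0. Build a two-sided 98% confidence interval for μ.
(47.88, 58.12)

z-interval (σ known):
z* = 2.326 for 98% confidence

Margin of error = z* · σ/√n = 2.326 · 17.6/√64 = 5.12

CI: (53.0 - 5.12, 53.0 + 5.12) = (47.88, 58.12)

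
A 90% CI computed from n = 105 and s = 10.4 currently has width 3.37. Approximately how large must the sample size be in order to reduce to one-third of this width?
n ≈ 945

CI width ∝ 1/√n
To reduce width by factor 3, need √n to grow by 3 → need 3² = 9 times as many samples.

Current: n = 105, width = 3.37
New: n = 945, width ≈ 1.11

Width reduced by factor of 3.37/1.11 = 3.04.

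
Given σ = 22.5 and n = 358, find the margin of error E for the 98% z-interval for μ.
Margin of error = 2.77

Margin of error = z* · σ/√n
= 2.326 · 22.5/√358
= 2.326 · 22.5/18.9209
= 2.77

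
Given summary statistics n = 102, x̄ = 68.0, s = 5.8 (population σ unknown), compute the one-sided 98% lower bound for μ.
μ ≥ 66.80

Lower bound (one-sided):
t* = 2.081 (one-sided for 98%)
Lower bound = x̄ - t* · s/√n = 68.0 - 2.081 · 5.8/√102 = 66.80

We are 98% confident that μ ≥ 66.80.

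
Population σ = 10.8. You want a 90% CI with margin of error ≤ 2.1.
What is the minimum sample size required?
n ≥ 72

For margin E ≤ 2.1:
n ≥ (z* · σ / E)²
n ≥ (1.645 · 10.8 / 2.1)²
n ≥ 71.57

Minimum n = 72 (rounding up)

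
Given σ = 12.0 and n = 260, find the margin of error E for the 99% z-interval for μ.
Margin of error = 1.92

Margin of error = z* · σ/√n
= 2.576 · 12.0/√260
= 2.576 · 12.0/16.1245
= 1.92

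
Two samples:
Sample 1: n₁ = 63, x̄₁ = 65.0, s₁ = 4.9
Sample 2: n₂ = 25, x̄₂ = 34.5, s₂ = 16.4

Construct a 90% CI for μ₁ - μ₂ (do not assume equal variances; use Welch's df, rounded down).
(24.80, 36.20)

Difference: x̄₁ - x̄₂ = 30.50
SE = √(s₁²/n₁ + s₂²/n₂) = √(4.9²/63 + 16.4²/25) = 3.3376
df = 25.72 → 25 (Welch–Satterthwaite, rounded down)
t* = 1.708

CI: 30.50 ± 1.708 · 3.3376 = 30.50 ± 5.70 = (24.80, 36.20)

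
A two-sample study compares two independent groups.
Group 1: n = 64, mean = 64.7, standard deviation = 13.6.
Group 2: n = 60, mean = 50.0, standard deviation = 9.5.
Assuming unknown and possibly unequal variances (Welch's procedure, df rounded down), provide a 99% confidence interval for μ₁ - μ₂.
(9.21, 20.19)

Difference: x̄₁ - x̄₂ = 14.70
SE = √(s₁²/n₁ + s₂²/n₂) = √(13.6²/64 + 9.5²/60) = 2.0962
df = 112.97 → 112 (Welch–Satterthwaite, rounded down)
t* = 2.620

CI: 14.70 ± 2.620 · 2.0962 = 14.70 ± 5.49 = (9.21, 20.19)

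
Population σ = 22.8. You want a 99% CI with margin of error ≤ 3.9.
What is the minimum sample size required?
n ≥ 227

For margin E ≤ 3.9:
n ≥ (z* · σ / E)²
n ≥ (2.576 · 22.8 / 3.9)²
n ≥ 226.79

Minimum n = 227 (rounding up)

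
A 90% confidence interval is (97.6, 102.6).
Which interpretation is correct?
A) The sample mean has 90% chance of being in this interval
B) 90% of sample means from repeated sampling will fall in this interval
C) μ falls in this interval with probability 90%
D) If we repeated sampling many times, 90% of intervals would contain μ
D

A) Wrong — x̄ is observed and sits in the interval by construction.
B) Wrong — coverage applies to intervals containing μ, not to future x̄ values.
C) Wrong — μ is fixed; the randomness lives in the interval, not in μ.
D) Correct — this is the frequentist long-run coverage interpretation.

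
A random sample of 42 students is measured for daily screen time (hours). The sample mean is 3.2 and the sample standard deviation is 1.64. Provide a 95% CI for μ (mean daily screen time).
(2.69, 3.71)

t-interval (σ unknown):
df = n - 1 = 41
t* = 2.020 for 95% confidence

Margin of error = t* · s/√n = 2.020 · 1.64/√42 = 0.51

CI: (2.69, 3.71)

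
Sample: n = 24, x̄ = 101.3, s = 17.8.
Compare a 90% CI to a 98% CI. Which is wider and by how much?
98% CI is wider by 5.71

df = 23
90% CI: t* = 1.714, (95.07, 107.53), width = 2 · t* · s/√n = 12.46
98% CI: t* = 2.500, (92.22, 110.38), width = 2 · t* · s/√n = 18.17

The 98% CI is wider by 18.17 - 12.46 = 5.71.
Higher confidence requires a wider interval.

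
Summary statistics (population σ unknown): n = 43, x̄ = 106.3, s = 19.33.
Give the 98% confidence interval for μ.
(99.17, 113.43)

t-interval (σ unknown):
df = n - 1 = 42
t* = 2.418 for 98% confidence

Margin of error = t* · s/√n = 2.418 · 19.33/√43 = 7.13

CI: (99.17, 113.43)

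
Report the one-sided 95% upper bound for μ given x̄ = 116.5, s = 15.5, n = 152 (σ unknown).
μ ≤ 118.58

Upper bound (one-sided):
t* = 1.655 (one-sided for 95%)
Upper bound = x̄ + t* · s/√n = 116.5 + 1.655 · 15.5/√152 = 118.58

We are 95% confident that μ ≤ 118.58.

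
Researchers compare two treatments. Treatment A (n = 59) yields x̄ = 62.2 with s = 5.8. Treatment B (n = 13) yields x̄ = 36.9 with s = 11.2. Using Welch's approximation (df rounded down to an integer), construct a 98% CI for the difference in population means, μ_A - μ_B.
(16.83, 33.77)

Difference: x̄₁ - x̄₂ = 25.30
SE = √(s₁²/n₁ + s₂²/n₂) = √(5.8²/59 + 11.2²/13) = 3.1968
df = 13.45 → 13 (Welch–Satterthwaite, rounded down)
t* = 2.650

CI: 25.30 ± 2.650 · 3.1968 = 25.30 ± 8.47 = (16.83, 33.77)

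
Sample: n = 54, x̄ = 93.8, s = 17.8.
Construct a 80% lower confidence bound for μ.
μ ≥ 91.75

Lower bound (one-sided):
t* = 0.848 (one-sided for 80%)
Lower bound = x̄ - t* · s/√n = 93.8 - 0.848 · 17.8/√54 = 91.75

We are 80% confident that μ ≥ 91.75.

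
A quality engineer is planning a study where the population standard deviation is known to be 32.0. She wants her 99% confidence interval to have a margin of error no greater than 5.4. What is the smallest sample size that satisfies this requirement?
n ≥ 234

For margin E ≤ 5.4:
n ≥ (z* · σ / E)²
n ≥ (2.576 · 32.0 / 5.4)²
n ≥ 233.03

Minimum n = 234 (rounding up)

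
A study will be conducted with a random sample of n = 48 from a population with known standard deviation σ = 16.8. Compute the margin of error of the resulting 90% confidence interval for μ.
Margin of error = 3.99

Margin of error = z* · σ/√n
= 1.645 · 16.8/√48
= 1.645 · 16.8/6.9282
= 3.99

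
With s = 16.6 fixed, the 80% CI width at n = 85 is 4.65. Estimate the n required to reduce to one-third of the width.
n ≈ 765

CI width ∝ 1/√n
To reduce width by factor 3, need √n to grow by 3 → need 3² = 9 times as many samples.

Current: n = 85, width = 4.65
New: n = 765, width ≈ 1.54

Width reduced by factor of 4.65/1.54 = 3.02.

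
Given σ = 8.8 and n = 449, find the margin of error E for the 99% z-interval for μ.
Margin of error = 1.07

Margin of error = z* · σ/√n
= 2.576 · 8.8/√449
= 2.576 · 8.8/21.1896
= 1.07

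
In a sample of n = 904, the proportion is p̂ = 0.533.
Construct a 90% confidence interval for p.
(0.506, 0.560)

Proportion CI:
SE = √(p̂(1-p̂)/n) = √(0.533 · 0.467 / 904) = 0.01659

z* = 1.645
Margin = z* · SE = 1.645 · 0.01659 = 0.0273

CI: 0.533 ± 0.0273 = (0.506, 0.560)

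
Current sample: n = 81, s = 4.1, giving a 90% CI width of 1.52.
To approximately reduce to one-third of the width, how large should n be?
n ≈ 729

CI width ∝ 1/√n
To reduce width by factor 3, need √n to grow by 3 → need 3² = 9 times as many samples.

Current: n = 81, width = 1.52
New: n = 729, width ≈ 0.50

Width reduced by factor of 1.52/0.50 = 3.04.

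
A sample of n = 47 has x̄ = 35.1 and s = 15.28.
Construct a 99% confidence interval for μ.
(29.11, 41.09)

t-interval (σ unknown):
df = n - 1 = 46
t* = 2.687 for 99% confidence

Margin of error = t* · s/√n = 2.687 · 15.28/√47 = 5.99

CI: (29.11, 41.09)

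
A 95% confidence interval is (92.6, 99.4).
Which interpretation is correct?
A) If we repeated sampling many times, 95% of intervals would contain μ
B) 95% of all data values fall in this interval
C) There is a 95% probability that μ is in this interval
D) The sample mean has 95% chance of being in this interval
A

A) Correct — this is the frequentist long-run coverage interpretation.
B) Wrong — a CI is about the parameter μ, not individual data values.
C) Wrong — μ is fixed; the randomness lives in the interval, not in μ.
D) Wrong — x̄ is observed and sits in the interval by construction.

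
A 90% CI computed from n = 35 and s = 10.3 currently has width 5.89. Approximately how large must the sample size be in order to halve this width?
n ≈ 140

CI width ∝ 1/√n
To reduce width by factor 2, need √n to grow by 2 → need 2² = 4 times as many samples.

Current: n = 35, width = 5.89
New: n = 140, width ≈ 2.88

Width reduced by factor of 5.89/2.88 = 2.05.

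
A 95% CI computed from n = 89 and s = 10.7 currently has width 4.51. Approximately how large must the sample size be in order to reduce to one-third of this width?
n ≈ 801

CI width ∝ 1/√n
To reduce width by factor 3, need √n to grow by 3 → need 3² = 9 times as many samples.

Current: n = 89, width = 4.51
New: n = 801, width ≈ 1.48

Width reduced by factor of 4.51/1.48 = 3.05.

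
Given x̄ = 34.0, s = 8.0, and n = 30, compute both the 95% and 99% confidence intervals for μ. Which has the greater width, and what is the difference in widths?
99% CI is wider by 2.08

df = 29
95% CI: t* = 2.045, (31.01, 36.99), width = 2 · t* · s/√n = 5.97
99% CI: t* = 2.756, (29.97, 38.03), width = 2 · t* · s/√n = 8.05

The 99% CI is wider by 8.05 - 5.97 = 2.08.
Higher confidence requires a wider interval.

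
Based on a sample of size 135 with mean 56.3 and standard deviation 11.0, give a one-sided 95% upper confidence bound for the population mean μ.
μ ≤ 57.87

Upper bound (one-sided):
t* = 1.656 (one-sided for 95%)
Upper bound = x̄ + t* · s/√n = 56.3 + 1.656 · 11.0/√135 = 57.87

We are 95% confident that μ ≤ 57.87.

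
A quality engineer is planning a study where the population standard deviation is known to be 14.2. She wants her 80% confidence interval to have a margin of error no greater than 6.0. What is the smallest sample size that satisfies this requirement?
n ≥ 10

For margin E ≤ 6.0:
n ≥ (z* · σ / E)²
n ≥ (1.282 · 14.2 / 6.0)²
n ≥ 9.21

Minimum n = 10 (rounding up)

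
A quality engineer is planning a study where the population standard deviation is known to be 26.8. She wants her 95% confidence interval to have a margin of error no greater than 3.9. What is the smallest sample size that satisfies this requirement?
n ≥ 182

For margin E ≤ 3.9:
n ≥ (z* · σ / E)²
n ≥ (1.960 · 26.8 / 3.9)²
n ≥ 181.41

Minimum n = 182 (rounding up)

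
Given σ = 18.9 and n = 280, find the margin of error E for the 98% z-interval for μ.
Margin of error = 2.63

Margin of error = z* · σ/√n
= 2.326 · 18.9/√280
= 2.326 · 18.9/16.7332
= 2.63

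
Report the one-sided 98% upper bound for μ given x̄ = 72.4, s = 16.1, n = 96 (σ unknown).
μ ≤ 75.82

Upper bound (one-sided):
t* = 2.082 (one-sided for 98%)
Upper bound = x̄ + t* · s/√n = 72.4 + 2.082 · 16.1/√96 = 75.82

We are 98% confident that μ ≤ 75.82.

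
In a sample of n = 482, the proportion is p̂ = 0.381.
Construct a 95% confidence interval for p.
(0.338, 0.424)

Proportion CI:
SE = √(p̂(1-p̂)/n) = √(0.381 · 0.619 / 482) = 0.02212

z* = 1.960
Margin = z* · SE = 1.960 · 0.02212 = 0.0434

CI: 0.381 ± 0.0434 = (0.338, 0.424)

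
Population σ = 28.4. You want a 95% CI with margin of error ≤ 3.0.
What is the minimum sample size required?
n ≥ 345

For margin E ≤ 3.0:
n ≥ (z* · σ / E)²
n ≥ (1.960 · 28.4 / 3.0)²
n ≥ 344.28

Minimum n = 345 (rounding up)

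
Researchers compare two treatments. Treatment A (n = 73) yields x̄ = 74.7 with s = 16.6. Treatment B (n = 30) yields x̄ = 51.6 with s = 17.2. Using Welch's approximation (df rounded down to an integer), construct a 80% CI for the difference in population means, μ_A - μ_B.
(18.31, 27.89)

Difference: x̄₁ - x̄₂ = 23.10
SE = √(s₁²/n₁ + s₂²/n₂) = √(16.6²/73 + 17.2²/30) = 3.6927
df = 52.36 → 52 (Welch–Satterthwaite, rounded down)
t* = 1.298

CI: 23.10 ± 1.298 · 3.6927 = 23.10 ± 4.79 = (18.31, 27.89)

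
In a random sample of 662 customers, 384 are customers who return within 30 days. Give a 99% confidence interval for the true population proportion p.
(0.531, 0.629)

Proportion CI:
p̂ = 384/662 = 0.58006
SE = √(p̂(1-p̂)/n) = √(0.58006 · 0.41994 / 662) = 0.01918

z* = 2.576
Margin = z* · SE = 2.576 · 0.01918 = 0.0494

CI: 0.58006 ± 0.0494 = (0.531, 0.629)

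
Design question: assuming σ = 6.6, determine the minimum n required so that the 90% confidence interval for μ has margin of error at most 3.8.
n ≥ 9

For margin E ≤ 3.8:
n ≥ (z* · σ / E)²
n ≥ (1.645 · 6.6 / 3.8)²
n ≥ 8.16

Minimum n = 9 (rounding up)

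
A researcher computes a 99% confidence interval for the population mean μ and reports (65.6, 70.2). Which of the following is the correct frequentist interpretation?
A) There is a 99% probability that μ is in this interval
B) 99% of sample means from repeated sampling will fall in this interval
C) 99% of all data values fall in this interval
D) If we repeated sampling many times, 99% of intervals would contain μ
D

A) Wrong — μ is fixed; the randomness lives in the interval, not in μ.
B) Wrong — coverage applies to intervals containing μ, not to future x̄ values.
C) Wrong — a CI is about the parameter μ, not individual data values.
D) Correct — this is the frequentist long-run coverage interpretation.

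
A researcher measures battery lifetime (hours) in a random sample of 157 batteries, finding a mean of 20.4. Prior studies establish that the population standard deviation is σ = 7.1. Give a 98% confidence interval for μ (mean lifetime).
(19.08, 21.72)

z-interval (σ known):
z* = 2.326 for 98% confidence

Margin of error = z* · σ/√n = 2.326 · 7.1/√157 = 1.32

CI: (20.4 - 1.32, 20.4 + 1.32) = (19.08, 21.72)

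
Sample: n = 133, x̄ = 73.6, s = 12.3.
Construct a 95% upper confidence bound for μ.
μ ≤ 75.37

Upper bound (one-sided):
t* = 1.656 (one-sided for 95%)
Upper bound = x̄ + t* · s/√n = 73.6 + 1.656 · 12.3/√133 = 75.37

We are 95% confident that μ ≤ 75.37.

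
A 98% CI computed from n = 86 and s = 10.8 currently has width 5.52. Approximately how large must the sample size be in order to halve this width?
n ≈ 344

CI width ∝ 1/√n
To reduce width by factor 2, need √n to grow by 2 → need 2² = 4 times as many samples.

Current: n = 86, width = 5.52
New: n = 344, width ≈ 2.72

Width reduced by factor of 5.52/2.72 = 2.03.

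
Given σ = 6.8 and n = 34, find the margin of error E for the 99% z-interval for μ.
Margin of error = 3.00

Margin of error = z* · σ/√n
= 2.576 · 6.8/√34
= 2.576 · 6.8/5.8310
= 3.00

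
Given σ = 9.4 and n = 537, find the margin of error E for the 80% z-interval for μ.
Margin of error = 0.52

Margin of error = z* · σ/√n
= 1.282 · 9.4/√537
= 1.282 · 9.4/23.1733
= 0.52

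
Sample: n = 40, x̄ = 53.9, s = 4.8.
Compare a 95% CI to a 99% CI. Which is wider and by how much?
99% CI is wider by 1.04

df = 39
95% CI: t* = 2.023, (52.36, 55.44), width = 2 · t* · s/√n = 3.07
99% CI: t* = 2.708, (51.84, 55.96), width = 2 · t* · s/√n = 4.11

The 99% CI is wider by 4.11 - 3.07 = 1.04.
Higher confidence requires a wider interval.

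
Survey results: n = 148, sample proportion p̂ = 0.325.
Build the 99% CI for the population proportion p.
(0.226, 0.424)

Proportion CI:
SE = √(p̂(1-p̂)/n) = √(0.325 · 0.675 / 148) = 0.03850

z* = 2.576
Margin = z* · SE = 2.576 · 0.03850 = 0.0992

CI: 0.325 ± 0.0992 = (0.226, 0.424)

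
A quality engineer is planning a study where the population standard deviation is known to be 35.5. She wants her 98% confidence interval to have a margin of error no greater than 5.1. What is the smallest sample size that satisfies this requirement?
n ≥ 263

For margin E ≤ 5.1:
n ≥ (z* · σ / E)²
n ≥ (2.326 · 35.5 / 5.1)²
n ≥ 262.14

Minimum n = 263 (rounding up)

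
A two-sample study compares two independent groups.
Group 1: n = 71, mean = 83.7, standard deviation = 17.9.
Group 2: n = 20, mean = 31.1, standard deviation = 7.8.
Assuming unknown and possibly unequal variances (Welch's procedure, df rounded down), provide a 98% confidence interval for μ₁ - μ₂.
(46.06, 59.14)

Difference: x̄₁ - x̄₂ = 52.60
SE = √(s₁²/n₁ + s₂²/n₂) = √(17.9²/71 + 7.8²/20) = 2.7486
df = 73.36 → 73 (Welch–Satterthwaite, rounded down)
t* = 2.379

CI: 52.60 ± 2.379 · 2.7486 = 52.60 ± 6.54 = (46.06, 59.14)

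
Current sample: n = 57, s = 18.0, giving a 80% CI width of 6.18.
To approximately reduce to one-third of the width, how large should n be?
n ≈ 513

CI width ∝ 1/√n
To reduce width by factor 3, need √n to grow by 3 → need 3² = 9 times as many samples.

Current: n = 57, width = 6.18
New: n = 513, width ≈ 2.04

Width reduced by factor of 6.18/2.04 = 3.03.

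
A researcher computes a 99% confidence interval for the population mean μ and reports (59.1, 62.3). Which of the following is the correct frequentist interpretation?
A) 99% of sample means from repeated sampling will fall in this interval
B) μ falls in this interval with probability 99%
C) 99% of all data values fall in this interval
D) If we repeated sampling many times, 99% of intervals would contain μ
D

A) Wrong — coverage applies to intervals containing μ, not to future x̄ values.
B) Wrong — μ is fixed; the randomness lives in the interval, not in μ.
C) Wrong — a CI is about the parameter μ, not individual data values.
D) Correct — this is the frequentist long-run coverage interpretation.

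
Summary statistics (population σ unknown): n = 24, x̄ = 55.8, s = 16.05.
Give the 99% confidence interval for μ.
(46.60, 65.00)

t-interval (σ unknown):
df = n - 1 = 23
t* = 2.807 for 99% confidence

Margin of error = t* · s/√n = 2.807 · 16.05/√24 = 9.20

CI: (46.60, 65.00)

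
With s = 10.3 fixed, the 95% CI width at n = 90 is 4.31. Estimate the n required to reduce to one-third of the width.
n ≈ 810

CI width ∝ 1/√n
To reduce width by factor 3, need √n to grow by 3 → need 3² = 9 times as many samples.

Current: n = 90, width = 4.31
New: n = 810, width ≈ 1.42

Width reduced by factor of 4.31/1.42 = 3.04.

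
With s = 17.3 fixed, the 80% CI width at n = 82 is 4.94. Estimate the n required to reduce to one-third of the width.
n ≈ 738

CI width ∝ 1/√n
To reduce width by factor 3, need √n to grow by 3 → need 3² = 9 times as many samples.

Current: n = 82, width = 4.94
New: n = 738, width ≈ 1.63

Width reduced by factor of 4.94/1.63 = 3.03.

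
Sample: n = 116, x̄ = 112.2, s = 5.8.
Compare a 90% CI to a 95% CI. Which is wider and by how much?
95% CI is wider by 0.34

df = 115
90% CI: t* = 1.658, (111.31, 113.09), width = 2 · t* · s/√n = 1.79
95% CI: t* = 1.981, (111.13, 113.27), width = 2 · t* · s/√n = 2.13

The 95% CI is wider by 2.13 - 1.79 = 0.34.
Higher confidence requires a wider interval.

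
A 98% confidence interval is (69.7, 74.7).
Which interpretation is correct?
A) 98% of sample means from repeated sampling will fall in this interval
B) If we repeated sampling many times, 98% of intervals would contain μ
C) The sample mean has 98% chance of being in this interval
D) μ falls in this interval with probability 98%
B

A) Wrong — coverage applies to intervals containing μ, not to future x̄ values.
B) Correct — this is the frequentist long-run coverage interpretation.
C) Wrong — x̄ is observed and sits in the interval by construction.
D) Wrong — μ is fixed; the randomness lives in the interval, not in μ.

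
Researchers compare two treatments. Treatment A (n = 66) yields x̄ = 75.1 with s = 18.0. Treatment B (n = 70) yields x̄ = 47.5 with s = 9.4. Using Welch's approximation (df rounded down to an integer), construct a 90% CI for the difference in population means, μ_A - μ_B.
(23.47, 31.73)

Difference: x̄₁ - x̄₂ = 27.60
SE = √(s₁²/n₁ + s₂²/n₂) = √(18.0²/66 + 9.4²/70) = 2.4842
df = 96.70 → 96 (Welch–Satterthwaite, rounded down)
t* = 1.661

CI: 27.60 ± 1.661 · 2.4842 = 27.60 ± 4.13 = (23.47, 31.73)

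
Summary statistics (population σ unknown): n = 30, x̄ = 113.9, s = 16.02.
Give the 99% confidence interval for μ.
(105.84, 121.96)

t-interval (σ unknown):
df = n - 1 = 29
t* = 2.756 for 99% confidence

Margin of error = t* · s/√n = 2.756 · 16.02/√30 = 8.06

CI: (105.84, 121.96)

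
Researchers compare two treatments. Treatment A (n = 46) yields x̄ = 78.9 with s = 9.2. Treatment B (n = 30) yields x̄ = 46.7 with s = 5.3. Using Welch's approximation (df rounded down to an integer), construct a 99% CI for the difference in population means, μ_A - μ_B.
(27.79, 36.61)

Difference: x̄₁ - x̄₂ = 32.20
SE = √(s₁²/n₁ + s₂²/n₂) = √(9.2²/46 + 5.3²/30) = 1.6662
df = 73.08 → 73 (Welch–Satterthwaite, rounded down)
t* = 2.645

CI: 32.20 ± 2.645 · 1.6662 = 32.20 ± 4.41 = (27.79, 36.61)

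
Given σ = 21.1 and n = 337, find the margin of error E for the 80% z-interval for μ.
Margin of error = 1.47

Margin of error = z* · σ/√n
= 1.282 · 21.1/√337
= 1.282 · 21.1/18.3576
= 1.47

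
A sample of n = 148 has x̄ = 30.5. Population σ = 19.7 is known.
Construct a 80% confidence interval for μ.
(28.42, 32.58)

z-interval (σ known):
z* = 1.282 for 80% confidence

Margin of error = z* · σ/√n = 1.282 · 19.7/√148 = 2.08

CI: (30.5 - 2.08, 30.5 + 2.08) = (28.42, 32.58)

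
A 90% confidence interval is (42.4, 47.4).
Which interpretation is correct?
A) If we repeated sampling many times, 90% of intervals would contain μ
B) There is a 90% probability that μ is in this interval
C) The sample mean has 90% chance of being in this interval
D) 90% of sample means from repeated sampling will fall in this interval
A

A) Correct — this is the frequentist long-run coverage interpretation.
B) Wrong — μ is fixed; the randomness lives in the interval, not in μ.
C) Wrong — x̄ is observed and sits in the interval by construction.
D) Wrong — coverage applies to intervals containing μ, not to future x̄ values.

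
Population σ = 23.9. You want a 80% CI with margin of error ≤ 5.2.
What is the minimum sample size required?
n ≥ 35

For margin E ≤ 5.2:
n ≥ (z* · σ / E)²
n ≥ (1.282 · 23.9 / 5.2)²
n ≥ 34.72

Minimum n = 35 (rounding up)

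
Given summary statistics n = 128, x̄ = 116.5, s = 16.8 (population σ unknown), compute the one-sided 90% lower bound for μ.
μ ≥ 114.59

Lower bound (one-sided):
t* = 1.288 (one-sided for 90%)
Lower bound = x̄ - t* · s/√n = 116.5 - 1.288 · 16.8/√128 = 114.59

We are 90% confident that μ ≥ 114.59.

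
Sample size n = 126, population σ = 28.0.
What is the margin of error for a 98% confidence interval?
Margin of error = 5.80

Margin of error = z* · σ/√n
= 2.326 · 28.0/√126
= 2.326 · 28.0/11.2250
= 5.80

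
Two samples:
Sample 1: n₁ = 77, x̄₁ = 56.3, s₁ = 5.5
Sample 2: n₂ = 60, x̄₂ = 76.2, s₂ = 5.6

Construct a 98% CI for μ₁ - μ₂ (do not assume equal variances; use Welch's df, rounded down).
(-22.16, -17.64)

Difference: x̄₁ - x̄₂ = -19.90
SE = √(s₁²/n₁ + s₂²/n₂) = √(5.5²/77 + 5.6²/60) = 0.9568
df = 125.84 → 125 (Welch–Satterthwaite, rounded down)
t* = 2.357

CI: -19.90 ± 2.357 · 0.9568 = -19.90 ± 2.26 = (-22.16, -17.64)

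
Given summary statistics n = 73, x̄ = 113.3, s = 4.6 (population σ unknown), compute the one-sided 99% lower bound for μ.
μ ≥ 112.02

Lower bound (one-sided):
t* = 2.379 (one-sided for 99%)
Lower bound = x̄ - t* · s/√n = 113.3 - 2.379 · 4.6/√73 = 112.02

We are 99% confident that μ ≥ 112.02.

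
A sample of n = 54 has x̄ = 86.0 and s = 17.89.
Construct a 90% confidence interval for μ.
(81.92, 90.08)

t-interval (σ unknown):
df = n - 1 = 53
t* = 1.674 for 90% confidence

Margin of error = t* · s/√n = 1.674 · 17.89/√54 = 4.08

CI: (81.92, 90.08)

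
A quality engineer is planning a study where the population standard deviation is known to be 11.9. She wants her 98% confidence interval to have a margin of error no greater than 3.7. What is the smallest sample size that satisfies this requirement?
n ≥ 56

For margin E ≤ 3.7:
n ≥ (z* · σ / E)²
n ≥ (2.326 · 11.9 / 3.7)²
n ≥ 55.96

Minimum n = 56 (rounding up)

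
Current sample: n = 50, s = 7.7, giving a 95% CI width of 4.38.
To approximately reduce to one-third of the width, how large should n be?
n ≈ 450

CI width ∝ 1/√n
To reduce width by factor 3, need √n to grow by 3 → need 3² = 9 times as many samples.

Current: n = 50, width = 4.38
New: n = 450, width ≈ 1.43

Width reduced by factor of 4.38/1.43 = 3.06.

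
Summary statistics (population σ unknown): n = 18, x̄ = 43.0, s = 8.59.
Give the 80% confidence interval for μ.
(40.30, 45.70)

t-interval (σ unknown):
df = n - 1 = 17
t* = 1.333 for 80% confidence

Margin of error = t* · s/√n = 1.333 · 8.59/√18 = 2.70

CI: (40.30, 45.70)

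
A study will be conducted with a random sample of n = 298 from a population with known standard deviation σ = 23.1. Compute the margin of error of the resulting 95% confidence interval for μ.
Margin of error = 2.62

Margin of error = z* · σ/√n
= 1.960 · 23.1/√298
= 1.960 · 23.1/17.2627
= 2.62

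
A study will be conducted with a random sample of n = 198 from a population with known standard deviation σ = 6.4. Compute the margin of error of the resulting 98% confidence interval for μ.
Margin of error = 1.06

Margin of error = z* · σ/√n
= 2.326 · 6.4/√198
= 2.326 · 6.4/14.0712
= 1.06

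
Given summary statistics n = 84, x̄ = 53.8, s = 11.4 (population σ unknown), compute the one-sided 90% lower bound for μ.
μ ≥ 52.19

Lower bound (one-sided):
t* = 1.292 (one-sided for 90%)
Lower bound = x̄ - t* · s/√n = 53.8 - 1.292 · 11.4/√84 = 52.19

We are 90% confident that μ ≥ 52.19.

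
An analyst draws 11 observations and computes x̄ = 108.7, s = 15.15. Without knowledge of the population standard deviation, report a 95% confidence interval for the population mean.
(98.52, 118.88)

t-interval (σ unknown):
df = n - 1 = 10
t* = 2.228 for 95% confidence

Margin of error = t* · s/√n = 2.228 · 15.15/√11 = 10.18

CI: (98.52, 118.88)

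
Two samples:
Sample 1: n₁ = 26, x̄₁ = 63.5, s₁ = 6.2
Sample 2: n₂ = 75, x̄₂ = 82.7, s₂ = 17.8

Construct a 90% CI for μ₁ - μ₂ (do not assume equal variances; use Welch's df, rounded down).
(-23.17, -15.23)

Difference: x̄₁ - x̄₂ = -19.20
SE = √(s₁²/n₁ + s₂²/n₂) = √(6.2²/26 + 17.8²/75) = 2.3881
df = 98.98 → 98 (Welch–Satterthwaite, rounded down)
t* = 1.661

CI: -19.20 ± 1.661 · 2.3881 = -19.20 ± 3.97 = (-23.17, -15.23)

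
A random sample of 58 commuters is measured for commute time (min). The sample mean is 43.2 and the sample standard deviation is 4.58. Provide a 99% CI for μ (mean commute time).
(41.60, 44.80)

t-interval (σ unknown):
df = n - 1 = 57
t* = 2.665 for 99% confidence

Margin of error = t* · s/√n = 2.665 · 4.58/√58 = 1.60

CI: (41.60, 44.80)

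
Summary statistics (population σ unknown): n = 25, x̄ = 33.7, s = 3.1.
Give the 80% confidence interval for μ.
(32.88, 34.52)

t-interval (σ unknown):
df = n - 1 = 24
t* = 1.318 for 80% confidence

Margin of error = t* · s/√n = 1.318 · 3.1/√25 = 0.82

CI: (32.88, 34.52)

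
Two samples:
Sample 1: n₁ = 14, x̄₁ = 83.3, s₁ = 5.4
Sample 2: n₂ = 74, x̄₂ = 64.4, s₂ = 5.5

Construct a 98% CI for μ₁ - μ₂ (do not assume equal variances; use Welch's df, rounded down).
(14.87, 22.93)

Difference: x̄₁ - x̄₂ = 18.90
SE = √(s₁²/n₁ + s₂²/n₂) = √(5.4²/14 + 5.5²/74) = 1.5785
df = 18.48 → 18 (Welch–Satterthwaite, rounded down)
t* = 2.552

CI: 18.90 ± 2.552 · 1.5785 = 18.90 ± 4.03 = (14.87, 22.93)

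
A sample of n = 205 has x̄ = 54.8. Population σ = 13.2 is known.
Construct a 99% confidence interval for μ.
(52.43, 57.17)

z-interval (σ known):
z* = 2.576 for 99% confidence

Margin of error = z* · σ/√n = 2.576 · 13.2/√205 = 2.37

CI: (54.8 - 2.37, 54.8 + 2.37) = (52.43, 57.17)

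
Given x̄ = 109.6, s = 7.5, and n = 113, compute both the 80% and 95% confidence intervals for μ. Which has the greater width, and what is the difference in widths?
95% CI is wider by 0.98

df = 112
80% CI: t* = 1.289, (108.69, 110.51), width = 2 · t* · s/√n = 1.82
95% CI: t* = 1.981, (108.20, 111.00), width = 2 · t* · s/√n = 2.80

The 95% CI is wider by 2.80 - 1.82 = 0.98.
Higher confidence requires a wider interval.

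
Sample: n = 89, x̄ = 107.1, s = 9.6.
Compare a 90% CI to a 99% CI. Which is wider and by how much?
99% CI is wider by 1.98

df = 88
90% CI: t* = 1.662, (105.41, 108.79), width = 2 · t* · s/√n = 3.38
99% CI: t* = 2.633, (104.42, 109.78), width = 2 · t* · s/√n = 5.36

The 99% CI is wider by 5.36 - 3.38 = 1.98.
Higher confidence requires a wider interval.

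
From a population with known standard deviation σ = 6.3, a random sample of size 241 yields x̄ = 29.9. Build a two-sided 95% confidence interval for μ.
(29.10, 30.70)

z-interval (σ known):
z* = 1.960 for 95% confidence

Margin of error = z* · σ/√n = 1.960 · 6.3/√241 = 0.80

CI: (29.9 - 0.80, 29.9 + 0.80) = (29.10, 30.70)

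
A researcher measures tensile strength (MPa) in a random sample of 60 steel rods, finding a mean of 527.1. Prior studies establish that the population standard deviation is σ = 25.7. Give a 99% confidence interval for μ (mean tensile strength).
(518.55, 535.65)

z-interval (σ known):
z* = 2.576 for 99% confidence

Margin of error = z* · σ/√n = 2.576 · 25.7/√60 = 8.55

CI: (527.1 - 8.55, 527.1 + 8.55) = (518.55, 535.65)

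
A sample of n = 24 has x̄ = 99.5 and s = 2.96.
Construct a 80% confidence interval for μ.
(98.70, 100.30)

t-interval (σ unknown):
df = n - 1 = 23
t* = 1.319 for 80% confidence

Margin of error = t* · s/√n = 1.319 · 2.96/√24 = 0.80

CI: (98.70, 100.30)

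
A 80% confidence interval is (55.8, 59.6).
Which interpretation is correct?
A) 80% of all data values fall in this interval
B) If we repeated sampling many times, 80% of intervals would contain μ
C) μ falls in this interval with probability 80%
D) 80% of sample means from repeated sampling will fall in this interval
B

A) Wrong — a CI is about the parameter μ, not individual data values.
B) Correct — this is the frequentist long-run coverage interpretation.
C) Wrong — μ is fixed; the randomness lives in the interval, not in μ.
D) Wrong — coverage applies to intervals containing μ, not to future x̄ values.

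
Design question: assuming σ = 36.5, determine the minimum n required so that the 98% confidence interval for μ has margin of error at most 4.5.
n ≥ 356

For margin E ≤ 4.5:
n ≥ (z* · σ / E)²
n ≥ (2.326 · 36.5 / 4.5)²
n ≥ 355.94

Minimum n = 356 (rounding up)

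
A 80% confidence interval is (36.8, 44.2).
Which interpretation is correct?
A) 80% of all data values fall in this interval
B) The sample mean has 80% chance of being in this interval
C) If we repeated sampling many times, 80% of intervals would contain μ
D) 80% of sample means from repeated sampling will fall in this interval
C

A) Wrong — a CI is about the parameter μ, not individual data values.
B) Wrong — x̄ is observed and sits in the interval by construction.
C) Correct — this is the frequentist long-run coverage interpretation.
D) Wrong — coverage applies to intervals containing μ, not to future x̄ values.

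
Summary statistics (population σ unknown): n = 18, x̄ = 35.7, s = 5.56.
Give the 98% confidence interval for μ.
(32.34, 39.06)

t-interval (σ unknown):
df = n - 1 = 17
t* = 2.567 for 98% confidence

Margin of error = t* · s/√n = 2.567 · 5.56/√18 = 3.36

CI: (32.34, 39.06)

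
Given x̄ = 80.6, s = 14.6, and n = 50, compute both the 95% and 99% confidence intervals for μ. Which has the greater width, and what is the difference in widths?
99% CI is wider by 2.77

df = 49
95% CI: t* = 2.010, (76.45, 84.75), width = 2 · t* · s/√n = 8.30
99% CI: t* = 2.680, (75.07, 86.13), width = 2 · t* · s/√n = 11.07

The 99% CI is wider by 11.07 - 8.30 = 2.77.
Higher confidence requires a wider interval.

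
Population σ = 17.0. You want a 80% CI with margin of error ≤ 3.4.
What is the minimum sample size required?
n ≥ 42

For margin E ≤ 3.4:
n ≥ (z* · σ / E)²
n ≥ (1.282 · 17.0 / 3.4)²
n ≥ 41.09

Minimum n = 42 (rounding up)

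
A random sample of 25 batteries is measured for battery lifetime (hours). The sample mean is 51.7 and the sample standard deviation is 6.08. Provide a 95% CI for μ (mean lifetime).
(49.19, 54.21)

t-interval (σ unknown):
df = n - 1 = 24
t* = 2.064 for 95% confidence

Margin of error = t* · s/√n = 2.064 · 6.08/√25 = 2.51

CI: (49.19, 54.21)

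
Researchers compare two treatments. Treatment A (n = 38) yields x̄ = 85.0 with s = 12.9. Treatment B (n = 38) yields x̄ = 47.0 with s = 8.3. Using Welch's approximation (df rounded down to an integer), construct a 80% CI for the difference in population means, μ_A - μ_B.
(34.78, 41.22)

Difference: x̄₁ - x̄₂ = 38.00
SE = √(s₁²/n₁ + s₂²/n₂) = √(12.9²/38 + 8.3²/38) = 2.4884
df = 63.15 → 63 (Welch–Satterthwaite, rounded down)
t* = 1.295

CI: 38.00 ± 1.295 · 2.4884 = 38.00 ± 3.22 = (34.78, 41.22)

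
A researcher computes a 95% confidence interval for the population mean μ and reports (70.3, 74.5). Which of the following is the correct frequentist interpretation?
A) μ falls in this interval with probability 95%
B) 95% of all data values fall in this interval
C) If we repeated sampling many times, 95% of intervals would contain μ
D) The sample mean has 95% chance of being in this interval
C

A) Wrong — μ is fixed; the randomness lives in the interval, not in μ.
B) Wrong — a CI is about the parameter μ, not individual data values.
C) Correct — this is the frequentist long-run coverage interpretation.
D) Wrong — x̄ is observed and sits in the interval by construction.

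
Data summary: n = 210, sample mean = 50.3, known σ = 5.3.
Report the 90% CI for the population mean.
(49.70, 50.90)

z-interval (σ known):
z* = 1.645 for 90% confidence

Margin of error = z* · σ/√n = 1.645 · 5.3/√210 = 0.60

CI: (50.3 - 0.60, 50.3 + 0.60) = (49.70, 50.90)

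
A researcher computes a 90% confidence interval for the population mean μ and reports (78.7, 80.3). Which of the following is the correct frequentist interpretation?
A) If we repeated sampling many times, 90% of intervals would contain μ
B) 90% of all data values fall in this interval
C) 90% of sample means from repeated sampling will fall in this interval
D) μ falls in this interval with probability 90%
A

A) Correct — this is the frequentist long-run coverage interpretation.
B) Wrong — a CI is about the parameter μ, not individual data values.
C) Wrong — coverage applies to intervals containing μ, not to future x̄ values.
D) Wrong — μ is fixed; the randomness lives in the interval, not in μ.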